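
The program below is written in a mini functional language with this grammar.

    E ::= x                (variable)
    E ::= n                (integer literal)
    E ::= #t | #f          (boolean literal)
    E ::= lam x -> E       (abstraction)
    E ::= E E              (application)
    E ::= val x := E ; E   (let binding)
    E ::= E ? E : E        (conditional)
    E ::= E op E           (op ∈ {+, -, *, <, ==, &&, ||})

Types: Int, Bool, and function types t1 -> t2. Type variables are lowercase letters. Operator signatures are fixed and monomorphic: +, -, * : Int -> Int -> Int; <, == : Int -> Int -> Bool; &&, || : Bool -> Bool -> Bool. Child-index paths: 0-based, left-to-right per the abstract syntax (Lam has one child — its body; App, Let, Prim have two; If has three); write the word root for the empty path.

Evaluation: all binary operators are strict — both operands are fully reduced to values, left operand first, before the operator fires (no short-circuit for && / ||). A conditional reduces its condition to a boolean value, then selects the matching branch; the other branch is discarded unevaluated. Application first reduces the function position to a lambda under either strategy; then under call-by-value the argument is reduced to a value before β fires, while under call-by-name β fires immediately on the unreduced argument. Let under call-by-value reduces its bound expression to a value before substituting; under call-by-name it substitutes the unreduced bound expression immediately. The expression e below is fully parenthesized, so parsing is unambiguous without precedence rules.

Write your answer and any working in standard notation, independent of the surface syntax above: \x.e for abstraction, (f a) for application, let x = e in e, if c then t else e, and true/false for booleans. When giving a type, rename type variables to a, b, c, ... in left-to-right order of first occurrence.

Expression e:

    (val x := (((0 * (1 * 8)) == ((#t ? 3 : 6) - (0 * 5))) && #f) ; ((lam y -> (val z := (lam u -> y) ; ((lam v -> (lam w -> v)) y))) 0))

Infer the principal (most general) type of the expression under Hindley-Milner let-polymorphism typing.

Answer: a -> Int

Working:
  unify Int ~ Int
  unify Int ~ Int
  unify Int ~ Int
  unify Int ~ Int
  unify Int ~ Int
  unify Bool ~ Bool
  unify Int ~ Int
  unify Int ~ Int
  unify Int ~ Int
  unify Int ~ Int
  unify Int ~ Int
  unify Int ~ Int
  unify Bool ~ Bool
  unify Bool ~ Bool
let x : Bool
y : a
\u._ : b -> a
let z : forall. b -> a
v : c
\w._ : d -> c
\v._ : c -> d -> c
y : a
  unify c -> d -> c ~ a -> e
  unify c ~ a
  unify d -> a ~ e
_ _ : d -> a
\y._ : a -> d -> a
  unify a -> d -> a ~ Int -> f
  unify a ~ Int
  unify d -> Int ~ f
_ _ : d -> Int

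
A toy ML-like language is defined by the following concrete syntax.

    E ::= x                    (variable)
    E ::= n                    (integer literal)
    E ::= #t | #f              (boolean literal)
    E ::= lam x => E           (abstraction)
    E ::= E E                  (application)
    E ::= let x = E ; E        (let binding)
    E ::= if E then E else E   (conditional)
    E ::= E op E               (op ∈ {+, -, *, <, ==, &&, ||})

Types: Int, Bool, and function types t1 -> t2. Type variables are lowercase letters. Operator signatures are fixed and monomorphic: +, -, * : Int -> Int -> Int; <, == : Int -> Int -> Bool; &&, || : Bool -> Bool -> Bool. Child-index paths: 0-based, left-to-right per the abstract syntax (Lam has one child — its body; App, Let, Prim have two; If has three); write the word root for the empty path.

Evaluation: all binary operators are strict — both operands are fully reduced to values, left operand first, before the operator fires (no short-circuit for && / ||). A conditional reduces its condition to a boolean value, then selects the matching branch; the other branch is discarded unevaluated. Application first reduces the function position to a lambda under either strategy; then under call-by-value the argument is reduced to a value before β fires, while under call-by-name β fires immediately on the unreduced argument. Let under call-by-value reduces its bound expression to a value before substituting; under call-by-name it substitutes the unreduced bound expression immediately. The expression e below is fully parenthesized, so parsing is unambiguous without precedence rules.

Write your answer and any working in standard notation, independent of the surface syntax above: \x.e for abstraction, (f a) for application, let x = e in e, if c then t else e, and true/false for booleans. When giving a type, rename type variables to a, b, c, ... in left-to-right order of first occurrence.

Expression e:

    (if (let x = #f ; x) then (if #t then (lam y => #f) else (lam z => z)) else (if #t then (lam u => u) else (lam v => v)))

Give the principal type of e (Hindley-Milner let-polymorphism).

Working:
let x : Bool
x : Bool
  unify Bool ~ Bool
  unify Bool ~ Bool
\y._ : a -> Bool
z : b
\z._ : b -> b
  unify a -> Bool ~ b -> b
  unify a ~ b
  unify Bool ~ b
  unify Bool ~ Bool
u : c
\u._ : c -> c
v : d
\v._ : d -> d
  unify c -> c ~ d -> d
  unify c ~ d
  unify d ~ d
  unify Bool -> Bool ~ d -> d
  unify Bool ~ d
  unify Bool ~ Bool

Answer: Bool -> Bool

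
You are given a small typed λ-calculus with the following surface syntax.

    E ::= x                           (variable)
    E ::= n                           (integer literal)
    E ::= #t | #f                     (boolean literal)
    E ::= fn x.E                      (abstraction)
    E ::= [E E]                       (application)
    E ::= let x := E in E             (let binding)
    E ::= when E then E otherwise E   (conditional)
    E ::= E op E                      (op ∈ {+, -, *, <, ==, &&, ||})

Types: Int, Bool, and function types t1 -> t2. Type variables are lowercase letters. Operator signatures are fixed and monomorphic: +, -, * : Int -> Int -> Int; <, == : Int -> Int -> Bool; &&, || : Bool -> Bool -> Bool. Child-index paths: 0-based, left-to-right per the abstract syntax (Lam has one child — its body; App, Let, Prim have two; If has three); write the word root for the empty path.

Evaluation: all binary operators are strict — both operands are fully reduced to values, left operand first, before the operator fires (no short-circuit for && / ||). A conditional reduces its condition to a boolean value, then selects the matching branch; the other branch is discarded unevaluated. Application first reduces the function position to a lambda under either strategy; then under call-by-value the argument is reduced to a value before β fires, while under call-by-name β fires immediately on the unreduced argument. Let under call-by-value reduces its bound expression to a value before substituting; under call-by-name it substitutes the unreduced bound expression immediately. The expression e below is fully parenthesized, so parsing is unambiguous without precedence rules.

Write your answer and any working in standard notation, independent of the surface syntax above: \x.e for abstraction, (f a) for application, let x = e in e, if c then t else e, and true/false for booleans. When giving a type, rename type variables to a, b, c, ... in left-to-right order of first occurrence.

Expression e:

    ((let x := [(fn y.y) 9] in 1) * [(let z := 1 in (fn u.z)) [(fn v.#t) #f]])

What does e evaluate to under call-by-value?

Derivation:
step 0: ((let x = ((\y.y) 9) in 1) * ((let z = 1 in (\u.z)) ((\v.true) false)))
step 1: [beta@0.0] ((let x = 9 in 1) * ((let z = 1 in (\u.z)) ((\v.true) false)))
step 2: [let@0] (1 * ((let z = 1 in (\u.z)) ((\v.true) false)))
step 3: [let@1.0] (1 * ((\u.1) ((\v.true) false)))
step 4: [beta@1.1] (1 * ((\u.1) true))
step 5: [beta@1] (1 * 1)
step 6: [delta@root] 1

Answer: 1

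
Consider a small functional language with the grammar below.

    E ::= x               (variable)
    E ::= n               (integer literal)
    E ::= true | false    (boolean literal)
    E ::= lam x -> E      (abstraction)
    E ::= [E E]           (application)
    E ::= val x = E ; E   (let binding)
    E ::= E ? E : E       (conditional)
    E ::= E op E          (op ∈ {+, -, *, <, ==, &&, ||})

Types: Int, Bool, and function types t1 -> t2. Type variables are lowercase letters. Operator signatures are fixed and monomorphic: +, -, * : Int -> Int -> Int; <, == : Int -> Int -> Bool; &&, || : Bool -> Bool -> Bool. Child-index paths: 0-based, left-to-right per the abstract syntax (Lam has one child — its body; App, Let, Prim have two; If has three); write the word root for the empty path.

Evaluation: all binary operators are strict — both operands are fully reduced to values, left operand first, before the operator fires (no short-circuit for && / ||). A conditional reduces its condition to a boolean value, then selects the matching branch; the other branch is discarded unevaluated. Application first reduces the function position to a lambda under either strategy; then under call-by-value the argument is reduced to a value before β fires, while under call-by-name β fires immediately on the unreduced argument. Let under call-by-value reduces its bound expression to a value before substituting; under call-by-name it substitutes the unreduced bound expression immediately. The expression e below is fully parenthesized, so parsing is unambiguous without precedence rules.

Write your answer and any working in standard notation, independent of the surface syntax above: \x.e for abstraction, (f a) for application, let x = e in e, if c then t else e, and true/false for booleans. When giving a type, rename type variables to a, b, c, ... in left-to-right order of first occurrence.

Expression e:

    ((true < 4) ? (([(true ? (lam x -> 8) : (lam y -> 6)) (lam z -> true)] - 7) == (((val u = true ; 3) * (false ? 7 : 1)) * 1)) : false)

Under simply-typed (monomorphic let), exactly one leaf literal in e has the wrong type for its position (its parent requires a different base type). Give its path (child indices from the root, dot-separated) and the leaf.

Trace:
  unify Bool ~ Int
  FAIL: mismatch Bool ~ Int

Answer: 0.0 : true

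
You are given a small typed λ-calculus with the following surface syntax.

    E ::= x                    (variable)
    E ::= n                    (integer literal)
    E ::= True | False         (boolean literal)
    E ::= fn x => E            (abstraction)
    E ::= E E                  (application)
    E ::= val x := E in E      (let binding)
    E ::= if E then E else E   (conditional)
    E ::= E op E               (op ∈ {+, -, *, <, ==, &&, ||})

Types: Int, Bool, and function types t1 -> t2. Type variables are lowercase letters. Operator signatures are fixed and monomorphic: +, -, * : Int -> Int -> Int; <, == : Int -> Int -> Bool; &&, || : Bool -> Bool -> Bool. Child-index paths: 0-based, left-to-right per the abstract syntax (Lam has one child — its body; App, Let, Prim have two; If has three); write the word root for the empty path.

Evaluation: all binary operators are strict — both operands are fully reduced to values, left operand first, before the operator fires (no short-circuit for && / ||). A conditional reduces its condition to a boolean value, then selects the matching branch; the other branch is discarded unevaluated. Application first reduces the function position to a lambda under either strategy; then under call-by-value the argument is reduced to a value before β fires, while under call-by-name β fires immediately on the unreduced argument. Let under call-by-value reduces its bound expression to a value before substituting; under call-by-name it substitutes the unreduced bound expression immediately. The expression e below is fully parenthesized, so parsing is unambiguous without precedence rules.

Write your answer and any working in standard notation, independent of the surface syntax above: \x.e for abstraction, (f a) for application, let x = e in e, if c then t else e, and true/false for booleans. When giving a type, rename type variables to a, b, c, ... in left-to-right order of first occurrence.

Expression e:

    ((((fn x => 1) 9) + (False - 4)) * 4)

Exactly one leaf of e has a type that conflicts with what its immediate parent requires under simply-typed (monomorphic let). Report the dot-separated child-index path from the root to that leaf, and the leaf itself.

Derivation:
\x._ : a -> Int
  unify a -> Int ~ Int -> b
  unify a ~ Int
  unify Int ~ b
_ _ : Int
  unify Int ~ Int
  unify Bool ~ Int
  FAIL: mismatch Bool ~ Int

Answer: 0.1.0 : false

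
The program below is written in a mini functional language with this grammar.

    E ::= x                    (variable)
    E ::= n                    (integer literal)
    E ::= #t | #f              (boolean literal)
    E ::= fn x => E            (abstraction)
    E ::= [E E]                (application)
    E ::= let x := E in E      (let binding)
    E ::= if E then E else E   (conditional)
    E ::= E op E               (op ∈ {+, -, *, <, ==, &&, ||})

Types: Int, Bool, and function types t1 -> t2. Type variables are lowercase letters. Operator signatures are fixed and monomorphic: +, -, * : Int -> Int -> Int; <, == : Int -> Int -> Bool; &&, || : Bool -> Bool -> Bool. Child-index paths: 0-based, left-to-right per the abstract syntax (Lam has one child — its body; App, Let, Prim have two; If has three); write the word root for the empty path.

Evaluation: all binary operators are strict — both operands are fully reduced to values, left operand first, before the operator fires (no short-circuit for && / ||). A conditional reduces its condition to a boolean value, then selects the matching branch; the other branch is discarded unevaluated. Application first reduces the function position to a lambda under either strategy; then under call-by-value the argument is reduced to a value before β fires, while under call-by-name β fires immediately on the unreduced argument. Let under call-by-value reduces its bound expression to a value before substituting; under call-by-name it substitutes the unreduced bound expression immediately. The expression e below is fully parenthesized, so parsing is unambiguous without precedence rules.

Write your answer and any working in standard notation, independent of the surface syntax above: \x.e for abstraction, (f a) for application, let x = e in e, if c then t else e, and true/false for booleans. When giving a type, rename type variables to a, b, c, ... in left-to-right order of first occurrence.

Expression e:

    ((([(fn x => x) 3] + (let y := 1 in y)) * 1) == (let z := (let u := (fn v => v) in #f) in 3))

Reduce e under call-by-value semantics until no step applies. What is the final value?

Answer: false

Derivation:
step 0: (((((\x.x) 3) + (let y = 1 in y)) * 1) == (let z = (let u = (\v.v) in false) in 3))
step 1: [beta@0.0.0] (((3 + (let y = 1 in y)) * 1) == (let z = (let u = (\v.v) in false) in 3))
step 2: [let@0.0.1] (((3 + 1) * 1) == (let z = (let u = (\v.v) in false) in 3))
step 3: [delta@0.0] ((4 * 1) == (let z = (let u = (\v.v) in false) in 3))
step 4: [delta@0] (4 == (let z = (let u = (\v.v) in false) in 3))
step 5: [let@1.0] (4 == (let z = false in 3))
step 6: [let@1] (4 == 3)
step 7: [delta@root] false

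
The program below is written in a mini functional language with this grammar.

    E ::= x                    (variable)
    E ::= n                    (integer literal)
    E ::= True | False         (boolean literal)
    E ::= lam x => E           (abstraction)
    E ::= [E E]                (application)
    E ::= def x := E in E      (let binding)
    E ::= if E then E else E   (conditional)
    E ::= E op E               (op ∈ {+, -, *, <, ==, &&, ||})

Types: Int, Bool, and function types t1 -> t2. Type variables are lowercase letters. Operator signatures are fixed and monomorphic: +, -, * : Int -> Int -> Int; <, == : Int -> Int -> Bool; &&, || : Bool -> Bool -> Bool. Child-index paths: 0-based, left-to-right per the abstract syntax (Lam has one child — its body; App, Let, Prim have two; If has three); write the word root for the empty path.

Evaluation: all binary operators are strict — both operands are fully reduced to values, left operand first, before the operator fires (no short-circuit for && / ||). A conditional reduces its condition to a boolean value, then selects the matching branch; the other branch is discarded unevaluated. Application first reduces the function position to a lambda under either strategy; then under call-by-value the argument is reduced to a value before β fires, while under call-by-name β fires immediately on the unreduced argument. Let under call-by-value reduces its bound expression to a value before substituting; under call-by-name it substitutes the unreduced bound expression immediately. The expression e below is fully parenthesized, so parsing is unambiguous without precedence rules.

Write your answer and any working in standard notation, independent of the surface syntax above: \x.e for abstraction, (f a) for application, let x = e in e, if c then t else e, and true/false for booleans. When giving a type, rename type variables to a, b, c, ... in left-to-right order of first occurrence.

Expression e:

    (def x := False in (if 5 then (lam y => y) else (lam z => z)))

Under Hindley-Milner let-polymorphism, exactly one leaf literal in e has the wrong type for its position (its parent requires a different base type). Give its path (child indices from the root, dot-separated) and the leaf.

Answer: 1.0 : 5

Trace:
let x : Bool
  unify Int ~ Bool
  FAIL: mismatch Int ~ Bool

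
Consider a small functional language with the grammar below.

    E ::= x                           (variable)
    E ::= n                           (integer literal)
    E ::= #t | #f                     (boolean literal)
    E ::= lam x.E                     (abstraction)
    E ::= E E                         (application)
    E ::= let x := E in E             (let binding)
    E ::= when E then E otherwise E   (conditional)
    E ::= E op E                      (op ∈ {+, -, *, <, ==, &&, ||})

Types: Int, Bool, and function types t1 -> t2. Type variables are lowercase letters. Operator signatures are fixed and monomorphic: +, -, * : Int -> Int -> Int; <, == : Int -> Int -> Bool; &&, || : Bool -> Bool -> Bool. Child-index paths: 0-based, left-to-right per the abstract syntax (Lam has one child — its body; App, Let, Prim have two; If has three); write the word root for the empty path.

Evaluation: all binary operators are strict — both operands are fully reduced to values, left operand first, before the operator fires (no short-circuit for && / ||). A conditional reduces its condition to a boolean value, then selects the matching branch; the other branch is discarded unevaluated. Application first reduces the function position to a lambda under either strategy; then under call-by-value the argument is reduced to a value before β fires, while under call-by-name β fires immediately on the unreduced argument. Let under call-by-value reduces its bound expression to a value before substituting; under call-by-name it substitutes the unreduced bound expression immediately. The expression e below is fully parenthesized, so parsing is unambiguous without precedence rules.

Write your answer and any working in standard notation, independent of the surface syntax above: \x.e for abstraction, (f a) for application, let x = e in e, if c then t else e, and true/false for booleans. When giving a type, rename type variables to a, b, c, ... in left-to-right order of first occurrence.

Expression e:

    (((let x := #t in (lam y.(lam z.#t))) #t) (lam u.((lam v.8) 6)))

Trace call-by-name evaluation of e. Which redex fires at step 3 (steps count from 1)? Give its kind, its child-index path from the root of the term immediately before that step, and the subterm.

Working:
step 0: (((let x = true in (\y.(\z.true))) true) (\u.((\v.8) 6)))
step 1: [let@0.0] (((\y.(\z.true)) true) (\u.((\v.8) 6)))
step 2: [beta@0] ((\z.true) (\u.((\v.8) 6)))
step 3: [beta@root] true

Answer: beta at root : ((\z.true) (\u.((\v.8) 6)))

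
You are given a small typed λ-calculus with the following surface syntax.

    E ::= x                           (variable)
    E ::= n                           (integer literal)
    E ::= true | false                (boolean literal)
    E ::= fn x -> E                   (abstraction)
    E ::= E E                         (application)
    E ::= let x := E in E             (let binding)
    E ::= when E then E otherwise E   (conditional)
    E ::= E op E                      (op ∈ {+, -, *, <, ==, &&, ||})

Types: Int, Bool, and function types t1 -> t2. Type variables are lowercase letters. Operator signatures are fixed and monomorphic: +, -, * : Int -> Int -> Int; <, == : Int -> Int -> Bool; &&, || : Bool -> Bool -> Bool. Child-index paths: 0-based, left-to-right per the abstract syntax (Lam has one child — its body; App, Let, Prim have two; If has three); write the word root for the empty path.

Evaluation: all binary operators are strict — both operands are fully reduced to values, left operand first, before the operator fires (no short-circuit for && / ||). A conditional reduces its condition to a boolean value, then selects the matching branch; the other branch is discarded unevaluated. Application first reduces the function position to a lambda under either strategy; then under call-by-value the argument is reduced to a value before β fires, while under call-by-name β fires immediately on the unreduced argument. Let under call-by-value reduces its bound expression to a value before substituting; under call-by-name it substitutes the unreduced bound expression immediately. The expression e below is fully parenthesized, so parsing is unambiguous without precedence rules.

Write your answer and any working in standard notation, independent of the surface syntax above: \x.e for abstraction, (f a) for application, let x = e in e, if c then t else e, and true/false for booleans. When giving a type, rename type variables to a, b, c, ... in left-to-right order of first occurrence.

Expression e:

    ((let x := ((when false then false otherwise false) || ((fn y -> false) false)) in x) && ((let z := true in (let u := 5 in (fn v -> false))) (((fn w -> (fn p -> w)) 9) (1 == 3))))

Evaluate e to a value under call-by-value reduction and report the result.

Answer: false

Trace:
step 0: ((let x = ((if false then false else false) || ((\y.false) false)) in x) && ((let z = true in (let u = 5 in (\v.false))) (((\w.(\p.w)) 9) (1 == 3))))
step 1: [if@0.0.0] ((let x = (false || ((\y.false) false)) in x) && ((let z = true in (let u = 5 in (\v.false))) (((\w.(\p.w)) 9) (1 == 3))))
step 2: [beta@0.0.1] ((let x = (false || false) in x) && ((let z = true in (let u = 5 in (\v.false))) (((\w.(\p.w)) 9) (1 == 3))))
step 3: [delta@0.0] ((let x = false in x) && ((let z = true in (let u = 5 in (\v.false))) (((\w.(\p.w)) 9) (1 == 3))))
step 4: [let@0] (false && ((let z = true in (let u = 5 in (\v.false))) (((\w.(\p.w)) 9) (1 == 3))))
step 5: [let@1.0] (false && ((let u = 5 in (\v.false)) (((\w.(\p.w)) 9) (1 == 3))))
step 6: [let@1.0] (false && ((\v.false) (((\w.(\p.w)) 9) (1 == 3))))
step 7: [beta@1.1.0] (false && ((\v.false) ((\p.9) (1 == 3))))
step 8: [delta@1.1.1] (false && ((\v.false) ((\p.9) false)))
step 9: [beta@1.1] (false && ((\v.false) 9))
step 10: [beta@1] (false && false)
step 11: [delta@root] false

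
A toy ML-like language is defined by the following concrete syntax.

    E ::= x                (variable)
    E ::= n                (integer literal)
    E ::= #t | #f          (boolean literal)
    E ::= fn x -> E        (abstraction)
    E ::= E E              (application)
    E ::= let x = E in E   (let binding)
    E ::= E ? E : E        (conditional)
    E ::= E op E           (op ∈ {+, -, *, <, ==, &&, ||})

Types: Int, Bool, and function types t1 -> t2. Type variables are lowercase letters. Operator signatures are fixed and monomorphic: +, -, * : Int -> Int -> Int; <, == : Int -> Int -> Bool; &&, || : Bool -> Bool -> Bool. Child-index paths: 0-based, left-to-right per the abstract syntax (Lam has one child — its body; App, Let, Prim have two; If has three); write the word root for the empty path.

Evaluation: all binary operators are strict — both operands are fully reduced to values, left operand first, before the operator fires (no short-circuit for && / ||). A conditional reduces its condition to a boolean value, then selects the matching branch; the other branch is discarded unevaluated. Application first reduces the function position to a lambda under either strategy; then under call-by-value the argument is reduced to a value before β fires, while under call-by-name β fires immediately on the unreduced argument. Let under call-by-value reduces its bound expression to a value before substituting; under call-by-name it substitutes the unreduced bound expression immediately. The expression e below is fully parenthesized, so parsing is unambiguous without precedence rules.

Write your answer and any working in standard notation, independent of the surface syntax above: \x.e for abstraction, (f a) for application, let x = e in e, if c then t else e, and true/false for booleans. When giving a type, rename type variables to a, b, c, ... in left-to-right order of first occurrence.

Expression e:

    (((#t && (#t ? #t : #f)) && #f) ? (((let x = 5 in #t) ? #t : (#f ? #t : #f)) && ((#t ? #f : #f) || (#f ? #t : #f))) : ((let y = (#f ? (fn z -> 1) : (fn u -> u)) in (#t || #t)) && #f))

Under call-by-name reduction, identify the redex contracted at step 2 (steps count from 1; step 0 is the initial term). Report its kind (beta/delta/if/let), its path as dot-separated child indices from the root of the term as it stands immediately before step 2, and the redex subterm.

Answer: delta at 0.0 : (true && true)

Working:
step 0: (if ((true && (if true then true else false)) && false) then ((if (let x = 5 in true) then true else (if false then true else false)) && ((if true then false else false) || (if false then true else false))) else ((let y = (if false then (\z.1) else (\u.u)) in (true || true)) && false))
step 1: [if@0.0.1] (if ((true && true) && false) then ((if (let x = 5 in true) then true else (if false then true else false)) && ((if true then false else false) || (if false then true else false))) else ((let y = (if false then (\z.1) else (\u.u)) in (true || true)) && false))
step 2: [delta@0.0] (if (true && false) then ((if (let x = 5 in true) then true else (if false then true else false)) && ((if true then false else false) || (if false then true else false))) else ((let y = (if false then (\z.1) else (\u.u)) in (true || true)) && false))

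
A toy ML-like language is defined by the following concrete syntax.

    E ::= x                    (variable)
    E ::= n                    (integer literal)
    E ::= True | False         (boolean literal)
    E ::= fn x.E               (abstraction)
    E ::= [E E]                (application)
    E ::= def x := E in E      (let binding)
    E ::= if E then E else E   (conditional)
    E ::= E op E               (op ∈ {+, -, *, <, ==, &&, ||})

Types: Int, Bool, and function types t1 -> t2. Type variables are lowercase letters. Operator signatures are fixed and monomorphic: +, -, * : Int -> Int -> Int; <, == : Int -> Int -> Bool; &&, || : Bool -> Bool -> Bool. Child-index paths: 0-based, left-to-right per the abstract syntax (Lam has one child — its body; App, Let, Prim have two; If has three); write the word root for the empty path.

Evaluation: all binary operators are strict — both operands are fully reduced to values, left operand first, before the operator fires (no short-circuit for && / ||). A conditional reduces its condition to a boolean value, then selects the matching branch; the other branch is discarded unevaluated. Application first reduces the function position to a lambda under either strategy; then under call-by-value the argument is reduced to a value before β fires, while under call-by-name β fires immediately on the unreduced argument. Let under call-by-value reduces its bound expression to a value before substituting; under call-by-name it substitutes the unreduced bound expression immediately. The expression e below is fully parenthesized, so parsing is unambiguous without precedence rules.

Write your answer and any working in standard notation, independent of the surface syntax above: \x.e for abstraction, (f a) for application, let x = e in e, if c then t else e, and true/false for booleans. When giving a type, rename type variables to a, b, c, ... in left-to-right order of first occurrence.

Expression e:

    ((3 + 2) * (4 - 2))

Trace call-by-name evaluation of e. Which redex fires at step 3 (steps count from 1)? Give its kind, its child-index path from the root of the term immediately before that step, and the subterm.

Answer: delta at root : (5 * 2)

Derivation:
step 0: ((3 + 2) * (4 - 2))
step 1: [delta@0] (5 * (4 - 2))
step 2: [delta@1] (5 * 2)
step 3: [delta@root] 10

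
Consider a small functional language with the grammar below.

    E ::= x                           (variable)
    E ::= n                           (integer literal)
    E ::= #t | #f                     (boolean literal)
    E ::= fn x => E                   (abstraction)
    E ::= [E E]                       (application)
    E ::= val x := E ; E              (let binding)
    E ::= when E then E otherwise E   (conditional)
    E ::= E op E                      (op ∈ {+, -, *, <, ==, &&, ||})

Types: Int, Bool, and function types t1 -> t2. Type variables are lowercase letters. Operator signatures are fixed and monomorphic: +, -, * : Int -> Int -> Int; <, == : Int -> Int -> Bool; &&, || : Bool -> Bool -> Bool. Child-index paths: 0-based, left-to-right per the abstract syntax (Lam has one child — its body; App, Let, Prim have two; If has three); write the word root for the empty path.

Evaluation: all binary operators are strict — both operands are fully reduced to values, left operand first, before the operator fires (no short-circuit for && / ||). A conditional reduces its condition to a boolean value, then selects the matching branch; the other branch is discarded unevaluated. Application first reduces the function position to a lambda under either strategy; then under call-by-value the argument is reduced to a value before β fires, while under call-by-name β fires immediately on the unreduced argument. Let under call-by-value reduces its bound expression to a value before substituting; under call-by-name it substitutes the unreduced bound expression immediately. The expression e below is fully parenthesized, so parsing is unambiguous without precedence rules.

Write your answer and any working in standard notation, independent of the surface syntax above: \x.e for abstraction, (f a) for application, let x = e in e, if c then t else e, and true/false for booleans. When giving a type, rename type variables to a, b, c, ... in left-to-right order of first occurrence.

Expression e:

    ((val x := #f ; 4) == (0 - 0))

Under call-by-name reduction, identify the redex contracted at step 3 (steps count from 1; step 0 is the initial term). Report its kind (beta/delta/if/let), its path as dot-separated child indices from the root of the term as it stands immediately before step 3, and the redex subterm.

Answer: delta at root : (4 == 0)

Trace:
step 0: ((let x = false in 4) == (0 - 0))
step 1: [let@0] (4 == (0 - 0))
step 2: [delta@1] (4 == 0)
step 3: [delta@root] false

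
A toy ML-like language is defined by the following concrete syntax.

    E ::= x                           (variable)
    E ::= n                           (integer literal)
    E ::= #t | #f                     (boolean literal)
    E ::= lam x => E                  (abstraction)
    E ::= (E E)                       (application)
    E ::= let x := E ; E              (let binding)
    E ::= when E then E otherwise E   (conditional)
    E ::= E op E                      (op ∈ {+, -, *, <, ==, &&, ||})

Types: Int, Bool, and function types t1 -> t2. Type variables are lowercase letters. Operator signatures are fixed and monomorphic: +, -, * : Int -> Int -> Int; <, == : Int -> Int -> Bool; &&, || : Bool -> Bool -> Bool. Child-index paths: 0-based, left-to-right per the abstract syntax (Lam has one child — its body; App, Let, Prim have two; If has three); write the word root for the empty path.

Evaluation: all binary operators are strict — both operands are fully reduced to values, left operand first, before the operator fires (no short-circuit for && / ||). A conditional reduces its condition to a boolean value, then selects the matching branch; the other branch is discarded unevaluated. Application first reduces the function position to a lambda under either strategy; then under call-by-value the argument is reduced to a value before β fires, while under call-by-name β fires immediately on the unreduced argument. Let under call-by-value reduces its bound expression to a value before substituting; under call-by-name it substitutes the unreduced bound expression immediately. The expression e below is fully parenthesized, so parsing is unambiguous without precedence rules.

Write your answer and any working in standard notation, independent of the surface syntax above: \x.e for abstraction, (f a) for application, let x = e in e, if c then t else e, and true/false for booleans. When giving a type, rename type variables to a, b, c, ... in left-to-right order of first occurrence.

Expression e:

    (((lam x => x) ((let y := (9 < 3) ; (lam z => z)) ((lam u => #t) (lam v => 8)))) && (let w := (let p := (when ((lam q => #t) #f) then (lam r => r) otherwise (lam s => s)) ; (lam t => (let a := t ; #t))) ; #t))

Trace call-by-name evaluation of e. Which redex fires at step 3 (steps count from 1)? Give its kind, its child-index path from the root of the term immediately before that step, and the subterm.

Working:
step 0: (((\x.x) ((let y = (9 < 3) in (\z.z)) ((\u.true) (\v.8)))) && (let w = (let p = (if ((\q.true) false) then (\r.r) else (\s.s)) in (\t.(let a = t in true))) in true))
step 1: [beta@0] (((let y = (9 < 3) in (\z.z)) ((\u.true) (\v.8))) && (let w = (let p = (if ((\q.true) false) then (\r.r) else (\s.s)) in (\t.(let a = t in true))) in true))
step 2: [let@0.0] (((\z.z) ((\u.true) (\v.8))) && (let w = (let p = (if ((\q.true) false) then (\r.r) else (\s.s)) in (\t.(let a = t in true))) in true))
step 3: [beta@0] (((\u.true) (\v.8)) && (let w = (let p = (if ((\q.true) false) then (\r.r) else (\s.s)) in (\t.(let a = t in true))) in true))

Answer: beta at 0 : ((\z.z) ((\u.true) (\v.8)))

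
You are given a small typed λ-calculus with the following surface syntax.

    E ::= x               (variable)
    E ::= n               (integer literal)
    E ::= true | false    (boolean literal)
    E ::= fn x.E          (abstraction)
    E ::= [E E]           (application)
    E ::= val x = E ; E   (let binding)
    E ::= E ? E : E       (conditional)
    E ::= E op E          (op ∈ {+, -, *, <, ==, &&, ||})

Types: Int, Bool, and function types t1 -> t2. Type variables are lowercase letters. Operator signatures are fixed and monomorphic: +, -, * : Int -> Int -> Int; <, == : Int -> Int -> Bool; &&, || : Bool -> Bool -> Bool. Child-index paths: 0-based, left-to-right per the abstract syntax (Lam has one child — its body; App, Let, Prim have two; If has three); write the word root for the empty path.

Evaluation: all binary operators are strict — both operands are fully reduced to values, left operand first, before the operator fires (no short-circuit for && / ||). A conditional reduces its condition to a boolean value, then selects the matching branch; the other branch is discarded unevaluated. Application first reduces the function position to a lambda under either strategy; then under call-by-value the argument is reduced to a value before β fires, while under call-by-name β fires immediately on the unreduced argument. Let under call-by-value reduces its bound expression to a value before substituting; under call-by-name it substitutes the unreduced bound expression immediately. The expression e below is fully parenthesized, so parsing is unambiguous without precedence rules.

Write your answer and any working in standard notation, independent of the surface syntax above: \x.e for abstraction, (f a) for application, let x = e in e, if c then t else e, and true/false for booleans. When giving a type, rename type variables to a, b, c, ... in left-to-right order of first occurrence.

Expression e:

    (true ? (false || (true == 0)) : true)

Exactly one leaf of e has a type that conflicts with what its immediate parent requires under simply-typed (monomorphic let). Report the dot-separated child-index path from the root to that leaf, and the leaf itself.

Answer: 1.1.0 : true

Derivation:
  unify Bool ~ Bool
  unify Bool ~ Bool
  unify Bool ~ Int
  FAIL: mismatch Bool ~ Int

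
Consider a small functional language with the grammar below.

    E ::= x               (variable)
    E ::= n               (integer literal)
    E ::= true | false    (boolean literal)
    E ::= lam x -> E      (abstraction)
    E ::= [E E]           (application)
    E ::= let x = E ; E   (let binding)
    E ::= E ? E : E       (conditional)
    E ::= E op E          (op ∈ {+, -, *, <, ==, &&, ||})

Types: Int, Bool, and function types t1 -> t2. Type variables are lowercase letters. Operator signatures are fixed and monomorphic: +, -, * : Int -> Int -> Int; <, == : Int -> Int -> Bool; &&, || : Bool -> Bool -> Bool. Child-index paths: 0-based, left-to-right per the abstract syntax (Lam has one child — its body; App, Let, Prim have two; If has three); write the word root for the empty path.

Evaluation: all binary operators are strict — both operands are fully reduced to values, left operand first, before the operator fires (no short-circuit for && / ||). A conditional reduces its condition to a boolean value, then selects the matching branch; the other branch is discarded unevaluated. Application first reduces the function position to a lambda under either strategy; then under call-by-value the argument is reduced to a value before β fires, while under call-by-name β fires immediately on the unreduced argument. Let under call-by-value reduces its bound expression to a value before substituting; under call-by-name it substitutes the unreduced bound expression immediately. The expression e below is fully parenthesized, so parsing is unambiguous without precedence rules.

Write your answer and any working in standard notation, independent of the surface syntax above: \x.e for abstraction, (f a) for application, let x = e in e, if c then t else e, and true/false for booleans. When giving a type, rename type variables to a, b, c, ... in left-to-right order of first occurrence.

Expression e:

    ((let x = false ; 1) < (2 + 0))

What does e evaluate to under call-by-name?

Answer: true

Derivation:
step 0: ((let x = false in 1) < (2 + 0))
step 1: [let@0] (1 < (2 + 0))
step 2: [delta@1] (1 < 2)
step 3: [delta@root] true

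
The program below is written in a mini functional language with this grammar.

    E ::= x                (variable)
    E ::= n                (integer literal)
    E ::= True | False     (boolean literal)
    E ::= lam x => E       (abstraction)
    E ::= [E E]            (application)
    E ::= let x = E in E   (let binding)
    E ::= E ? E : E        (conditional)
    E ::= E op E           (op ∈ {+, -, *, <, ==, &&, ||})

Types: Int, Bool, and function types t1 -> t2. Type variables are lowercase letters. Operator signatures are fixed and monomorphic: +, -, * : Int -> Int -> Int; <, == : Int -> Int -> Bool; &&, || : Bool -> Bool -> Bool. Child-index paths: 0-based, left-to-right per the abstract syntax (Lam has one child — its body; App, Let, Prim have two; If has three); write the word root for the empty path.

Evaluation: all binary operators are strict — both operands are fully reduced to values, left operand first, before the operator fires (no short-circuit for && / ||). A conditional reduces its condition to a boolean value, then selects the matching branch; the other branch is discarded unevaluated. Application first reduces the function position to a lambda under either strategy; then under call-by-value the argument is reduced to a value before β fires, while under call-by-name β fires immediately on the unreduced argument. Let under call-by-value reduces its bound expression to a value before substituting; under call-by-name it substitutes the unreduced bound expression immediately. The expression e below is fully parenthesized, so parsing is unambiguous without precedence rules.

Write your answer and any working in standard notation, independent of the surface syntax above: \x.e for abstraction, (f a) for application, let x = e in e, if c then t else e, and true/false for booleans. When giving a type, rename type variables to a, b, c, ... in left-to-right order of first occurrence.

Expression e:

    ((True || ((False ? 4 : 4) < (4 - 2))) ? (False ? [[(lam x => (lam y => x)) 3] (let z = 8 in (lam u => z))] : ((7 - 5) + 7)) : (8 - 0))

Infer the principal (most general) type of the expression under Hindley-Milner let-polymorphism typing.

Answer: Int

Derivation:
  unify Bool ~ Bool
  unify Bool ~ Bool
  unify Int ~ Int
  unify Int ~ Int
  unify Int ~ Int
  unify Int ~ Int
  unify Int ~ Int
  unify Bool ~ Bool
  unify Bool ~ Bool
  unify Bool ~ Bool
x : a
\y._ : b -> a
\x._ : a -> b -> a
  unify a -> b -> a ~ Int -> c
  unify a ~ Int
  unify b -> Int ~ c
_ _ : b -> Int
let z : Int
z : Int
\u._ : d -> Int
  unify b -> Int ~ (d -> Int) -> e
  unify b ~ d -> Int
  unify Int ~ e
_ _ : Int
  unify Int ~ Int
  unify Int ~ Int
  unify Int ~ Int
  unify Int ~ Int
  unify Int ~ Int
  unify Int ~ Int
  unify Int ~ Int
  unify Int ~ Int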